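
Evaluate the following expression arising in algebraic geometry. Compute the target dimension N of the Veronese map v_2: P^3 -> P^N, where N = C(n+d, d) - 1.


The Veronese embedding v_d: P^n -> P^N maps each point to all
degree-d monomials in n+1 homogeneous coordinates.
N = C(n+d, d) - 1
N = C(3+2, 2) - 1
N = C(5, 2) - 1
C(5, 2) = 10
N = 10 - 1 = 9

9


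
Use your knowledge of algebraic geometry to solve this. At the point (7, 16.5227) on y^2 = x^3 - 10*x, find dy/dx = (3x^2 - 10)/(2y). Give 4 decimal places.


Using implicit differentiation of y^2 = x^3 - 10*x:
2y * dy/dx = 3x^2 - 10
dy/dx = (3x^2 - 10)/(2y)
Numerator: 3*7^2 - 10 = 137
Denominator: 2*16.5227 = 33.0454
dy/dx = 137/33.0454 = 4.1458

4.1458


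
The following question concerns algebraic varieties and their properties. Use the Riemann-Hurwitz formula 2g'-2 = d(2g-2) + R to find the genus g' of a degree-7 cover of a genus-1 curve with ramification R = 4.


Riemann-Hurwitz formula: 2g' - 2 = d(2g - 2) + R
Given: d = 7, g = 1, R = 4
2g' - 2 = 7*(2*1 - 2) + 4
2g' - 2 = 7*0 + 4
2g' - 2 = 0 + 4 = 4
2g' = 6
g' = 3

3


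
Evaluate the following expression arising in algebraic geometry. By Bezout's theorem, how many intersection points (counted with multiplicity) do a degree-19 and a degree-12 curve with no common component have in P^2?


Bezout's theorem states the intersection count equals the product of degrees.
Intersection count = 19 * 12 = 228

228


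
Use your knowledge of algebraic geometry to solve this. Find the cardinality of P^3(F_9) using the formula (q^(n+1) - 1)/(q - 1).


P^3(F_9) has (q^(n+1) - 1)/(q - 1) points.
= 9^3 + 9^2 + 9^1 + 9^0
= 729 + 81 + 9 + 1
= 820

820


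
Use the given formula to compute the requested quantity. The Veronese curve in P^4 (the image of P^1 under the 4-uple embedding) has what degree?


The rational normal curve in P^4 is the image of P^1 under the 4-uple Veronese.
A general hyperplane in P^4 pulls back to a degree-4 form on P^1, which has 4 zeros,
so the curve meets a general hyperplane in 4 points. Degree = 4.

4


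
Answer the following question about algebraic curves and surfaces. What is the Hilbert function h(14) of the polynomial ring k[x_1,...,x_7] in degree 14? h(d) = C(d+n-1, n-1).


The Hilbert function for the polynomial ring in 7 variables is:
h(d) = C(d+n-1, n-1)
h(14) = C(14+7-1, 7-1) = C(20, 6)
= 20! / (6! * 14!)
= 38760

38760


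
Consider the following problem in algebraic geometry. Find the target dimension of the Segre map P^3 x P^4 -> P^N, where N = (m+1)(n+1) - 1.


The Segre embedding maps P^m x P^n into P^N via
all products of coordinates from each factor.
N = (m+1)(n+1) - 1
N = (3+1)(4+1) - 1
N = 4*5 - 1
N = 20 - 1 = 19

19


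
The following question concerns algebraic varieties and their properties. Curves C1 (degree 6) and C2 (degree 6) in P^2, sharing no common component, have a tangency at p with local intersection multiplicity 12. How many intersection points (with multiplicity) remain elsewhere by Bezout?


By Bezout's theorem, the total intersection number is d1 * d2.
Total = 6 * 6 = 36
Intersection multiplicity at p = 12
Remaining intersections = 36 - 12 = 24

24


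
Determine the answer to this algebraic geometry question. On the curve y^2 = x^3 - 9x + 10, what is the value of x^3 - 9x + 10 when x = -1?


Compute x^3 - 9x + 10 at x = -1:
x^3 = (-1)^3 = -1
(-9)*x = (-9)*(-1) = 9
Sum: -1 + 9 + 10 = 18

18


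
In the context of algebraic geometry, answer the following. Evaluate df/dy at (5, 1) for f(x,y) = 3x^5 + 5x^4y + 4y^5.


df/dy = 5*x^4 + 5*4*y^4
At (5,1): 5*5^4 + 5*4*1^4
= 3125 + 20
= 3145

3145


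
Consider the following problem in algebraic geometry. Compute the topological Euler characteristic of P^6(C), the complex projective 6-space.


The complex projective space P^6 has one cell in each even real dimension 0, 2, ..., 12.
The cohomology groups are H^{2k}(P^6) = Z for k = 0,...,6, and 0 otherwise.
Euler characteristic = sum of Betti numbers = 1 per even-dimensional cohomology group.
chi(P^6) = 6 + 1 = 7

7


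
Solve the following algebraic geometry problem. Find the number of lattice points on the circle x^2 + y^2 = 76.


Systematically check integer values of x where x^2 <= 76.
For each valid x, check if 76 - x^2 is a perfect square.
Total integer solutions found: 0

0


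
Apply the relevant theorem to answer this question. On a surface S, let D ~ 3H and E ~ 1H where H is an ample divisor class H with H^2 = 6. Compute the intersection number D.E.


Using bilinearity of the intersection pairing on a surface S:
(aH).(bH) = ab * (H.H)
We have H^2 = 6.
D.E = (3H).(1H) = 3*1*6
= 3*6
= 18

18


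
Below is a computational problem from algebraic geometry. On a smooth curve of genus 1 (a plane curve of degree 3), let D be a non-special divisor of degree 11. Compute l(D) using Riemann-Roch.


First, compute the genus of a smooth plane curve of degree 3:
g = (d-1)(d-2)/2 = (3-1)(3-2)/2 = 1
For a non-special divisor D (i.e., h^1(D) = 0), Riemann-Roch gives:
l(D) = deg(D) - g + 1
Since deg(D) = 11 >= 2g - 1 = 1, D is non-special.
l(D) = 11 - 1 + 1 = 11

11


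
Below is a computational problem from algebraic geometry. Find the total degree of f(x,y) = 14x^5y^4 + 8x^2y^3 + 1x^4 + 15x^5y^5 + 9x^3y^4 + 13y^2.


Examine each term for its total degree (sum of exponents).
  Term '14x^5y^4' has total degree 5+4 = 9.
  Term '8x^2y^3' has total degree 2+3 = 5.
  Term '1x^4' has total degree 4+0 = 4.
  Term '15x^5y^5' has total degree 5+5 = 10.
  Term '9x^3y^4' has total degree 3+4 = 7.
  Term '13y^2' has total degree 0+2 = 2.
The maximum total degree among all terms is 10.

10


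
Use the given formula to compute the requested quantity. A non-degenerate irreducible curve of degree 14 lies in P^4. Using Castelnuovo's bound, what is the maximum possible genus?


Castelnuovo's bound: write d - 1 = m(r-1) + epsilon with 0 <= epsilon < r-1.
d - 1 = 14 - 1 = 13
r - 1 = 4 - 1 = 3
13 = 4*3 + 1, so m = 4, epsilon = 1
pi(d, r) = m(m-1)(r-1)/2 + m*epsilon
= 4*3*3/2 + 4*1
= 36/2 + 4
= 18 + 4 = 22

22


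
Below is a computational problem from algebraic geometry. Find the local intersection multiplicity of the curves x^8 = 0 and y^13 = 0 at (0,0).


The intersection multiplicity of V(x^a) and V(y^b) at the origin is:
I(O; V(x^8), V(y^13)) = dim_k(k[x,y]/(x^8, y^13))
A basis for k[x,y]/(x^8, y^13) is the set of monomials x^i * y^j
where 0 <= i < 8 and 0 <= j < 13.
The number of such monomials is 8 * 13 = 104

104


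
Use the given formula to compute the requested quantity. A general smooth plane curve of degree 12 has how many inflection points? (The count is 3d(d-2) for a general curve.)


For a general smooth plane curve C of degree d, the inflection points are
the intersection of C with its Hessian curve, which has degree 3(d-2).
By Bezout, the total intersection number is d * 3(d-2) = 12 * 30 = 360.
For a general curve every flex is ordinary, so each contributes
multiplicity 1 to C·Hess(C), and the number of distinct inflection
points is 3d(d-2).
Inflection points = 3*12*(12-2) = 3*12*10 = 360

360


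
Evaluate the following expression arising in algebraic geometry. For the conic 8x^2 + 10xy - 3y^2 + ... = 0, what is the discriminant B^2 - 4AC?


The discriminant of a conic Ax^2 + Bxy + Cy^2 + ... = 0 is B^2 - 4AC.
B^2 = 10^2 = 100
4AC = 4*8*(-3) = -96
Discriminant = 100 + 96 = 196

196


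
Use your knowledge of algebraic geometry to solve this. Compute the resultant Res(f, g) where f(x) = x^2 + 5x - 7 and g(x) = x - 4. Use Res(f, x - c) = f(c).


For Res(f, x - c), we evaluate f at x = c.
f(4) = 4^2 + 5*4 - 7
= 16 + 20 - 7
= 36 - 7 = 29
Res(f, g) = 29

29


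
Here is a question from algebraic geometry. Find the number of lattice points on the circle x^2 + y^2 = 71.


Systematically check integer values of x where x^2 <= 71.
For each valid x, check if 71 - x^2 is a perfect square.
Total integer solutions found: 0

0


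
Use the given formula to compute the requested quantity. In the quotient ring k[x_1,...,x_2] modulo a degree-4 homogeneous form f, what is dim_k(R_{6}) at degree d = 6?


For R = k[x_1,...,x_n]/(f) with f homogeneous of degree e:
The Hilbert series is (1 - t^e)/(1 - t)^n.
So h(d) = C(d+n-1, n-1) - C(d-e+n-1, n-1) for d >= e.
With n=2, e=4, d=6:
C(6+2-1, 2-1) = C(7, 1) = 7
C(6-4+2-1, 2-1) = C(3, 1) = 3
h(6) = 7 - 3 = 4

4


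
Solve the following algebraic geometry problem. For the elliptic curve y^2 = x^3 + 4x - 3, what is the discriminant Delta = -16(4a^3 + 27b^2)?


Compute each component:
4a^3 = 4*4^3 = 4*64 = 256
27b^2 = 27*(-3)^2 = 27*9 = 243
4a^3 + 27b^2 = 256 + 243 = 499
Delta = -16*499 = -7984

-7984


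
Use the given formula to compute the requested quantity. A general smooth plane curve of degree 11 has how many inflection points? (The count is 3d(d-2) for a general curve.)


For a general smooth plane curve C of degree d, the inflection points are
the intersection of C with its Hessian curve, which has degree 3(d-2).
By Bezout, the total intersection number is d * 3(d-2) = 11 * 27 = 297.
For a general curve every flex is ordinary, so each contributes
multiplicity 1 to C·Hess(C), and the number of distinct inflection
points is 3d(d-2).
Inflection points = 3*11*(11-2) = 3*11*9 = 297

297


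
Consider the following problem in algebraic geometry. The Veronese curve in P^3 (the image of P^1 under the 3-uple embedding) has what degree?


The rational normal curve in P^3 is the image of P^1 under the 3-uple Veronese.
A general hyperplane in P^3 pulls back to a degree-3 form on P^1, which has 3 zeros,
so the curve meets a general hyperplane in 3 points. Degree = 3.

3


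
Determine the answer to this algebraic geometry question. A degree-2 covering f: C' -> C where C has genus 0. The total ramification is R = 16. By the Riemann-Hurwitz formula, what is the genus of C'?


Riemann-Hurwitz formula: 2g' - 2 = d(2g - 2) + R
Given: d = 2, g = 0, R = 16
2g' - 2 = 2*(2*0 - 2) + 16
2g' - 2 = 2*(-2) + 16
2g' - 2 = -4 + 16 = 12
2g' = 14
g' = 7

7


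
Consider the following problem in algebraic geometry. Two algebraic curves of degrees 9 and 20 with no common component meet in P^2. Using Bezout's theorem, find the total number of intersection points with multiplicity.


Bezout's theorem states the intersection count equals the product of degrees.
Intersection count = 9 * 20 = 180

180


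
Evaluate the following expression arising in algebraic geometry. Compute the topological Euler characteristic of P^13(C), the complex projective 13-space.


The complex projective space P^13 has one cell in each even real dimension 0, 2, ..., 26.
The cohomology groups are H^{2k}(P^13) = Z for k = 0,...,13, and 0 otherwise.
Euler characteristic = sum of Betti numbers = 1 per even-dimensional cohomology group.
chi(P^13) = 13 + 1 = 14

14


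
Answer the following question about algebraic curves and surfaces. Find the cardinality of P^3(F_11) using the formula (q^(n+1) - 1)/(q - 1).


P^3(F_11) has (q^(n+1) - 1)/(q - 1) points.
= 11^3 + 11^2 + 11^1 + 11^0
= 1331 + 121 + 11 + 1
= 1464

1464


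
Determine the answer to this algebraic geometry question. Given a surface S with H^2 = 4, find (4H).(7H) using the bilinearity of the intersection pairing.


Using bilinearity of the intersection pairing on a surface S:
(aH).(bH) = ab * (H.H)
We have H^2 = 4.
D.E = (4H).(7H) = 4*7*4
= 28*4
= 112

112


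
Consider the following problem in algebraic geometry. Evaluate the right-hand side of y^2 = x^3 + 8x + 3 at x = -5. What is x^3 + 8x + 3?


Compute x^3 + 8x + 3 at x = -5:
x^3 = (-5)^3 = -125
8*x = 8*(-5) = -40
Sum: -125 - 40 + 3 = -162

-162


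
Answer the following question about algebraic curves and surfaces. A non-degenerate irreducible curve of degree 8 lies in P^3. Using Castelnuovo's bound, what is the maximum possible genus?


Castelnuovo's bound: write d - 1 = m(r-1) + epsilon with 0 <= epsilon < r-1.
d - 1 = 8 - 1 = 7
r - 1 = 3 - 1 = 2
7 = 3*2 + 1, so m = 3, epsilon = 1
pi(d, r) = m(m-1)(r-1)/2 + m*epsilon
= 3*2*2/2 + 3*1
= 12/2 + 3
= 6 + 3 = 9

9


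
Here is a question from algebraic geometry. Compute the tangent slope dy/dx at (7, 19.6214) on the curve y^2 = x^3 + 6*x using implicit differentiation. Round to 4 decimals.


Using implicit differentiation of y^2 = x^3 + 6*x:
2y * dy/dx = 3x^2 + 6
dy/dx = (3x^2 + 6)/(2y)
Numerator: 3*7^2 + 6 = 153
Denominator: 2*19.6214 = 39.2428
dy/dx = 153/39.2428 = 3.8988

3.8988


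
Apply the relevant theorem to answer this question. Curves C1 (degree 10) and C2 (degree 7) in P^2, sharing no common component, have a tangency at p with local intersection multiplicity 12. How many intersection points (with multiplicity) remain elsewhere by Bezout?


By Bezout's theorem, the total intersection number is d1 * d2.
Total = 10 * 7 = 70
Intersection multiplicity at p = 12
Remaining intersections = 70 - 12 = 58

58


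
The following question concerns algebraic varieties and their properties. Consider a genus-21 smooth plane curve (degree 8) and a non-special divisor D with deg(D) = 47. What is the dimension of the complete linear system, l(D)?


First, compute the genus of a smooth plane curve of degree 8:
g = (d-1)(d-2)/2 = (8-1)(8-2)/2 = 21
For a non-special divisor D (i.e., h^1(D) = 0), Riemann-Roch gives:
l(D) = deg(D) - g + 1
Since deg(D) = 47 >= 2g - 1 = 41, D is non-special.
l(D) = 47 - 21 + 1 = 27

27


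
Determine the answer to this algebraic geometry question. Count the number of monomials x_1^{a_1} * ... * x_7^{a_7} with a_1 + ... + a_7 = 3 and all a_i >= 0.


The number of degree-3 monomials in 7 variables is C(d+n-1, n-1).
= C(3+7-1, 7-1) = C(9, 6)
= 84

84


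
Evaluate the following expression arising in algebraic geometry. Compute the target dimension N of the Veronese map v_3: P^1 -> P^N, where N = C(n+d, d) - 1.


The Veronese embedding v_d: P^n -> P^N maps each point to all
degree-d monomials in n+1 homogeneous coordinates.
N = C(n+d, d) - 1
N = C(1+3, 3) - 1
N = C(4, 3) - 1
C(4, 3) = 4
N = 4 - 1 = 3

3


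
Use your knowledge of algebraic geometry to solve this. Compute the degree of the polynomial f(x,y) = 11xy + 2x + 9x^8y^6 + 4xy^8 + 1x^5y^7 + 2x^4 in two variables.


Examine each term for its total degree (sum of exponents).
  Term '11xy' has total degree 1+1 = 2.
  Term '2x' has total degree 1+0 = 1.
  Term '9x^8y^6' has total degree 8+6 = 14.
  Term '4xy^8' has total degree 1+8 = 9.
  Term '1x^5y^7' has total degree 5+7 = 12.
  Term '2x^4' has total degree 4+0 = 4.
The maximum total degree among all terms is 14.

14


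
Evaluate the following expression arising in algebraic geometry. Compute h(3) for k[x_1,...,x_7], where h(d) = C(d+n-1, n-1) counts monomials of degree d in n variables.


The Hilbert function for the polynomial ring in 7 variables is:
h(d) = C(d+n-1, n-1)
h(3) = C(3+7-1, 7-1) = C(9, 6)
= 9! / (6! * 3!)
= 84

84


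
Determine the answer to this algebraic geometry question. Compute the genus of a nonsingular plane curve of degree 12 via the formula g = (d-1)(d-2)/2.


Using the genus formula for smooth plane curves:
g = (d-1)(d-2)/2
g = (12-1)(12-2)/2
g = 11*10/2
g = 110/2 = 55

55


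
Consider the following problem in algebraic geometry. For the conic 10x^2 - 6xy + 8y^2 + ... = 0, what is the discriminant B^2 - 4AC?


The discriminant of a conic Ax^2 + Bxy + Cy^2 + ... = 0 is B^2 - 4AC.
B^2 = (-6)^2 = 36
4AC = 4*10*8 = 320
Discriminant = 36 - 320 = -284

-284


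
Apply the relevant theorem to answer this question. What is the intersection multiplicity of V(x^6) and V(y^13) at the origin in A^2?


The intersection multiplicity of V(x^a) and V(y^b) at the origin is:
I(O; V(x^6), V(y^13)) = dim_k(k[x,y]/(x^6, y^13))
A basis for k[x,y]/(x^6, y^13) is the set of monomials x^i * y^j
where 0 <= i < 6 and 0 <= j < 13.
The number of such monomials is 6 * 13 = 78

78


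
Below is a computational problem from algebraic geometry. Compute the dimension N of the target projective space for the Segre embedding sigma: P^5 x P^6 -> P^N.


The Segre embedding maps P^m x P^n into P^N via
all products of coordinates from each factor.
N = (m+1)(n+1) - 1
N = (5+1)(6+1) - 1
N = 6*7 - 1
N = 42 - 1 = 41

41


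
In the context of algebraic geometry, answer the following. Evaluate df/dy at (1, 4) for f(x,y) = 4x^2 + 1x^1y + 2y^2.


df/dy = 1*x^1 + 2*2*y^1
At (1,4): 1*1^1 + 2*2*4^1
= 1 + 16
= 17

17


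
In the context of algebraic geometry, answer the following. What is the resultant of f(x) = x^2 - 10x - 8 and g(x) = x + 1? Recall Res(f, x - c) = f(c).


For Res(f, x - c), we evaluate f at x = c.
f(-1) = (-1)^2 - 10*(-1) - 8
= 1 + 10 - 8
= 11 - 8 = 3
Res(f, g) = 3

3


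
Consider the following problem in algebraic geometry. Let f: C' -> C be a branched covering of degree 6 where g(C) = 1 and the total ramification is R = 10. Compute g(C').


Riemann-Hurwitz formula: 2g' - 2 = d(2g - 2) + R
Given: d = 6, g = 1, R = 10
2g' - 2 = 6*(2*1 - 2) + 10
2g' - 2 = 6*0 + 10
2g' - 2 = 0 + 10 = 10
2g' = 12
g' = 6

6


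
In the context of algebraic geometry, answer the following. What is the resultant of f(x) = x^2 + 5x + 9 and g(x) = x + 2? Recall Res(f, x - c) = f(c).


For Res(f, x - c), we evaluate f at x = c.
f(-2) = (-2)^2 + 5*(-2) + 9
= 4 - 10 + 9
= -6 + 9 = 3
Res(f, g) = 3

3


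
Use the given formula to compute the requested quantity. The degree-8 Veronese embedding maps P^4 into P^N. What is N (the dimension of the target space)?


The Veronese embedding v_d: P^n -> P^N maps each point to all
degree-d monomials in n+1 homogeneous coordinates.
N = C(n+d, d) - 1
N = C(4+8, 8) - 1
N = C(12, 8) - 1
C(12, 8) = 495
N = 495 - 1 = 494

494


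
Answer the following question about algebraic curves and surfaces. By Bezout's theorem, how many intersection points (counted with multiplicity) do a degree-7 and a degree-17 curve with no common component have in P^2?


Bezout's theorem states the intersection count equals the product of degrees.
Intersection count = 7 * 17 = 119

119


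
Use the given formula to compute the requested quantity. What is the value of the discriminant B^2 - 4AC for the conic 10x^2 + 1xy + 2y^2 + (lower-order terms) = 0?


The discriminant of a conic Ax^2 + Bxy + Cy^2 + ... = 0 is B^2 - 4AC.
B^2 = 1^2 = 1
4AC = 4*10*2 = 80
Discriminant = 1 - 80 = -79

-79


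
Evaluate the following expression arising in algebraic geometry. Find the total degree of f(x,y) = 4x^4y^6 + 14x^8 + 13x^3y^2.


Examine each term for its total degree (sum of exponents).
  Term '4x^4y^6' has total degree 4+6 = 10.
  Term '14x^8' has total degree 8+0 = 8.
  Term '13x^3y^2' has total degree 3+2 = 5.
The maximum total degree among all terms is 10.

10


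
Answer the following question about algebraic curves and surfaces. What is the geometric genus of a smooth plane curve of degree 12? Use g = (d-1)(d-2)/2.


Using the genus formula for smooth plane curves:
g = (d-1)(d-2)/2
g = (12-1)(12-2)/2
g = 11*10/2
g = 110/2 = 55

55


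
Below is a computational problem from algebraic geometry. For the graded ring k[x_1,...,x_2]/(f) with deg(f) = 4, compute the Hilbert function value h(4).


For R = k[x_1,...,x_n]/(f) with f homogeneous of degree e:
The Hilbert series is (1 - t^e)/(1 - t)^n.
So h(d) = C(d+n-1, n-1) - C(d-e+n-1, n-1) for d >= e.
With n=2, e=4, d=4:
C(4+2-1, 2-1) = C(5, 1) = 5
C(4-4+2-1, 2-1) = C(1, 1) = 1
h(4) = 5 - 1 = 4

4


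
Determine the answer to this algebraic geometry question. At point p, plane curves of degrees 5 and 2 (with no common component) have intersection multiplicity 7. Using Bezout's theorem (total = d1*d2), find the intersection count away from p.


By Bezout's theorem, the total intersection number is d1 * d2.
Total = 5 * 2 = 10
Intersection multiplicity at p = 7
Remaining intersections = 10 - 7 = 3

3


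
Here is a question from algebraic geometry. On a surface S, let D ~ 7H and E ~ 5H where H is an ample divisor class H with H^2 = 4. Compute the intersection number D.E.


Using bilinearity of the intersection pairing on a surface S:
(aH).(bH) = ab * (H.H)
We have H^2 = 4.
D.E = (7H).(5H) = 7*5*4
= 35*4
= 140

140


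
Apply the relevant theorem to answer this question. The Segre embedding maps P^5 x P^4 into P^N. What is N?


The Segre embedding maps P^m x P^n into P^N via
all products of coordinates from each factor.
N = (m+1)(n+1) - 1
N = (5+1)(4+1) - 1
N = 6*5 - 1
N = 30 - 1 = 29

29


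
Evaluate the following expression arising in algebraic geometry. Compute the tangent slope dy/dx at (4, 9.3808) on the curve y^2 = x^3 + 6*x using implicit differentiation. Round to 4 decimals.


Using implicit differentiation of y^2 = x^3 + 6*x:
2y * dy/dx = 3x^2 + 6
dy/dx = (3x^2 + 6)/(2y)
Numerator: 3*4^2 + 6 = 54
Denominator: 2*9.3808 = 18.7616
dy/dx = 54/18.7616 = 2.8782

2.8782


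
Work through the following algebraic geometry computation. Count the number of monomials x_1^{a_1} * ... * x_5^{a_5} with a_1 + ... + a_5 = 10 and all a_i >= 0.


The number of degree-10 monomials in 5 variables is C(d+n-1, n-1).
= C(10+5-1, 5-1) = C(14, 4)
= 1001

1001


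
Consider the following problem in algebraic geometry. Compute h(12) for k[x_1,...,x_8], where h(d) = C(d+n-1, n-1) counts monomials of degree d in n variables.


The Hilbert function for the polynomial ring in 8 variables is:
h(d) = C(d+n-1, n-1)
h(12) = C(12+8-1, 8-1) = C(19, 7)
= 19! / (7! * 12!)
= 50388

50388


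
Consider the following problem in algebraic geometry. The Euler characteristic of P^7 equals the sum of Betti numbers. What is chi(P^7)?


The complex projective space P^7 has one cell in each even real dimension 0, 2, ..., 14.
The cohomology groups are H^{2k}(P^7) = Z for k = 0,...,7, and 0 otherwise.
Euler characteristic = sum of Betti numbers = 1 per even-dimensional cohomology group.
chi(P^7) = 7 + 1 = 8

8


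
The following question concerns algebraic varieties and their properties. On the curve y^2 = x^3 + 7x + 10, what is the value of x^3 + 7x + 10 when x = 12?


Compute x^3 + 7x + 10 at x = 12:
x^3 = 12^3 = 1728
7*x = 7*12 = 84
Sum: 1728 + 84 + 10 = 1822

1822


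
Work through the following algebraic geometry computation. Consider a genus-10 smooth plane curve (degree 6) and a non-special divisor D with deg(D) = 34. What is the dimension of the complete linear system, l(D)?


First, compute the genus of a smooth plane curve of degree 6:
g = (d-1)(d-2)/2 = (6-1)(6-2)/2 = 10
For a non-special divisor D (i.e., h^1(D) = 0), Riemann-Roch gives:
l(D) = deg(D) - g + 1
Since deg(D) = 34 >= 2g - 1 = 19, D is non-special.
l(D) = 34 - 10 + 1 = 25

25


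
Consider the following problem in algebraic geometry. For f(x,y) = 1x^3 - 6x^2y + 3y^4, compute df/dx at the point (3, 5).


df/dx = 3*1*x^2 + 2*(-6)*x^1*y
At (3,5): 3*1*3^2 + 2*(-6)*3^1*5
= 27 - 180
= -153

-153


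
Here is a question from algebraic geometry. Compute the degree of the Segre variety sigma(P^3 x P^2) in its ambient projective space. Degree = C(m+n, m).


The degree of the Segre variety P^3 x P^2 is C(m+n, m).
= C(5, 3)
= 10

10


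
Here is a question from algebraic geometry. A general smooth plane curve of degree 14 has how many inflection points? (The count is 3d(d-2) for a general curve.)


For a general smooth plane curve C of degree d, the inflection points are
the intersection of C with its Hessian curve, which has degree 3(d-2).
By Bezout, the total intersection number is d * 3(d-2) = 14 * 36 = 504.
For a general curve every flex is ordinary, so each contributes
multiplicity 1 to C·Hess(C), and the number of distinct inflection
points is 3d(d-2).
Inflection points = 3*14*(14-2) = 3*14*12 = 504

504


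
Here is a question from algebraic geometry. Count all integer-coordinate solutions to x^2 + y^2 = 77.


Systematically check integer values of x where x^2 <= 77.
For each valid x, check if 77 - x^2 is a perfect square.
Total integer solutions found: 0

0


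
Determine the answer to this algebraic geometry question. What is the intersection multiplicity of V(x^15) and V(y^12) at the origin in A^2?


The intersection multiplicity of V(x^a) and V(y^b) at the origin is:
I(O; V(x^15), V(y^12)) = dim_k(k[x,y]/(x^15, y^12))
A basis for k[x,y]/(x^15, y^12) is the set of monomials x^i * y^j
where 0 <= i < 15 and 0 <= j < 12.
The number of such monomials is 15 * 12 = 180

180


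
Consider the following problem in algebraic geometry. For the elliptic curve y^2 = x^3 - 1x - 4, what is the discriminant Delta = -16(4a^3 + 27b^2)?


Compute each component:
4a^3 = 4*(-1)^3 = 4*(-1) = -4
27b^2 = 27*(-4)^2 = 27*16 = 432
4a^3 + 27b^2 = -4 + 432 = 428
Delta = -16*428 = -6848

-6848


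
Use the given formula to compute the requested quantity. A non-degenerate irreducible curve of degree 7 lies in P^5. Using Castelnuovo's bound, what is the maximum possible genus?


Castelnuovo's bound: write d - 1 = m(r-1) + epsilon with 0 <= epsilon < r-1.
d - 1 = 7 - 1 = 6
r - 1 = 5 - 1 = 4
6 = 1*4 + 2, so m = 1, epsilon = 2
pi(d, r) = m(m-1)(r-1)/2 + m*epsilon
= 1*0*4/2 + 1*2
= 0/2 + 2
= 0 + 2 = 2

2


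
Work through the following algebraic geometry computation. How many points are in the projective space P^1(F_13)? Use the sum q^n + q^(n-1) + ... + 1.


P^1(F_13) has (q^(n+1) - 1)/(q - 1) points.
= 13^1 + 13^0
= 13 + 1
= 14

14


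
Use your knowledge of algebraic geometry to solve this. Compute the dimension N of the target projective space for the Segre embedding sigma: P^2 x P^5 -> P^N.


The Segre embedding maps P^m x P^n into P^N via
all products of coordinates from each factor.
N = (m+1)(n+1) - 1
N = (2+1)(5+1) - 1
N = 3*6 - 1
N = 18 - 1 = 17

17


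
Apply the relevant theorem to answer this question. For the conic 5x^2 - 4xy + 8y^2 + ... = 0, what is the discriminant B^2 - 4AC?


The discriminant of a conic Ax^2 + Bxy + Cy^2 + ... = 0 is B^2 - 4AC.
B^2 = (-4)^2 = 16
4AC = 4*5*8 = 160
Discriminant = 16 - 160 = -144

-144


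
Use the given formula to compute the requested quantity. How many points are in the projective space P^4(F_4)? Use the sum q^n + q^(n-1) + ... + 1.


P^4(F_4) has (q^(n+1) - 1)/(q - 1) points.
= 4^4 + 4^3 + 4^2 + 4^1 + 4^0
= 256 + 64 + 16 + 4 + 1
= 341

341


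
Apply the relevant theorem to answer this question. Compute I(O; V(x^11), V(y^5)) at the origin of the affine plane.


The intersection multiplicity of V(x^a) and V(y^b) at the origin is:
I(O; V(x^11), V(y^5)) = dim_k(k[x,y]/(x^11, y^5))
A basis for k[x,y]/(x^11, y^5) is the set of monomials x^i * y^j
where 0 <= i < 11 and 0 <= j < 5.
The number of such monomials is 11 * 5 = 55

55


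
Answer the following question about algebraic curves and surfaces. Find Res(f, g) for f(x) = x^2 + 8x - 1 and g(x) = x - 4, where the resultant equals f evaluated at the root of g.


For Res(f, x - c), we evaluate f at x = c.
f(4) = 4^2 + 8*4 - 1
= 16 + 32 - 1
= 48 - 1 = 47
Res(f, g) = 47

47


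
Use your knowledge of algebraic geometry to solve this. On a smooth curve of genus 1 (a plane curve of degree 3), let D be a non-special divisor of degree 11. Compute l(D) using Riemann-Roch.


First, compute the genus of a smooth plane curve of degree 3:
g = (d-1)(d-2)/2 = (3-1)(3-2)/2 = 1
For a non-special divisor D (i.e., h^1(D) = 0), Riemann-Roch gives:
l(D) = deg(D) - g + 1
Since deg(D) = 11 >= 2g - 1 = 1, D is non-special.
l(D) = 11 - 1 + 1 = 11

11


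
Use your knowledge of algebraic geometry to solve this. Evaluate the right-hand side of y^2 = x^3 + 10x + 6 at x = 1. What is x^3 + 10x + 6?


Compute x^3 + 10x + 6 at x = 1:
x^3 = 1^3 = 1
10*x = 10*1 = 10
Sum: 1 + 10 + 6 = 17

17


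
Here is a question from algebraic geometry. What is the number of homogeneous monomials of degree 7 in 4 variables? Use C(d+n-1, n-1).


The number of degree-7 monomials in 4 variables is C(d+n-1, n-1).
= C(7+4-1, 4-1) = C(10, 3)
= 120

120


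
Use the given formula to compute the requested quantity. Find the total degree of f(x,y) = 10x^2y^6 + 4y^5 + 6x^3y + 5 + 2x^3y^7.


Examine each term for its total degree (sum of exponents).
  Term '10x^2y^6' has total degree 2+6 = 8.
  Term '4y^5' has total degree 0+5 = 5.
  Term '6x^3y' has total degree 3+1 = 4.
  Term '5' has total degree 0+0 = 0.
  Term '2x^3y^7' has total degree 3+7 = 10.
The maximum total degree among all terms is 10.

10


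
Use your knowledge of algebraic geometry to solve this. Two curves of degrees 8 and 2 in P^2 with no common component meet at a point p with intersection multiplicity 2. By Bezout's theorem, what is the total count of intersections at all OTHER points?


By Bezout's theorem, the total intersection number is d1 * d2.
Total = 8 * 2 = 16
Intersection multiplicity at p = 2
Remaining intersections = 16 - 2 = 14

14


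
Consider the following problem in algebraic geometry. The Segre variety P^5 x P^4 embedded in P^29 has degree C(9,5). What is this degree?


The degree of the Segre variety P^5 x P^4 is C(m+n, m).
= C(9, 5)
= 126

126


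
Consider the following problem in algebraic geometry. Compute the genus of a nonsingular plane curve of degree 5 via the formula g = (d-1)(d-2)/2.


Using the genus formula for smooth plane curves:
g = (d-1)(d-2)/2
g = (5-1)(5-2)/2
g = 4*3/2
g = 12/2 = 6

6


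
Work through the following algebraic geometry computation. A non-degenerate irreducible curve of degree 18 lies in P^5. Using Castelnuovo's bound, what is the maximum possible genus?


Castelnuovo's bound: write d - 1 = m(r-1) + epsilon with 0 <= epsilon < r-1.
d - 1 = 18 - 1 = 17
r - 1 = 5 - 1 = 4
17 = 4*4 + 1, so m = 4, epsilon = 1
pi(d, r) = m(m-1)(r-1)/2 + m*epsilon
= 4*3*4/2 + 4*1
= 48/2 + 4
= 24 + 4 = 28

28


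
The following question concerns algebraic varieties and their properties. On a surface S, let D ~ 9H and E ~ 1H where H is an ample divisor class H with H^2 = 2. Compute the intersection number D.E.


Using bilinearity of the intersection pairing on a surface S:
(aH).(bH) = ab * (H.H)
We have H^2 = 2.
D.E = (9H).(1H) = 9*1*2
= 9*2
= 18

18


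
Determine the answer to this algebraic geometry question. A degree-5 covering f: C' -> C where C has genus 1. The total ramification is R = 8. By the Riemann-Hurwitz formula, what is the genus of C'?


Riemann-Hurwitz formula: 2g' - 2 = d(2g - 2) + R
Given: d = 5, g = 1, R = 8
2g' - 2 = 5*(2*1 - 2) + 8
2g' - 2 = 5*0 + 8
2g' - 2 = 0 + 8 = 8
2g' = 10
g' = 5

5


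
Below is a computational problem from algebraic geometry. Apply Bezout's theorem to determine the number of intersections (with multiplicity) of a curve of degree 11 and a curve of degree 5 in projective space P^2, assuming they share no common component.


Bezout's theorem states the intersection count equals the product of degrees.
Intersection count = 11 * 5 = 55

55


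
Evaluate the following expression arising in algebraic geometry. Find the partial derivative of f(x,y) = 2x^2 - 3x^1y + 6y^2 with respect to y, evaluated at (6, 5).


df/dy = (-3)*x^1 + 2*6*y^1
At (6,5): (-3)*6^1 + 2*6*5^1
= -18 + 60
= 42

42


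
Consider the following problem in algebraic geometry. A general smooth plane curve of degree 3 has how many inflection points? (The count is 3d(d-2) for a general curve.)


For a general smooth plane curve C of degree d, the inflection points are
the intersection of C with its Hessian curve, which has degree 3(d-2).
By Bezout, the total intersection number is d * 3(d-2) = 3 * 3 = 9.
For a general curve every flex is ordinary, so each contributes
multiplicity 1 to C·Hess(C), and the number of distinct inflection
points is 3d(d-2).
Inflection points = 3*3*(3-2) = 3*3*1 = 9

9


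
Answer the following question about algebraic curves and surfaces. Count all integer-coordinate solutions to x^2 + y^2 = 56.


Systematically check integer values of x where x^2 <= 56.
For each valid x, check if 56 - x^2 is a perfect square.
Total integer solutions found: 0

0


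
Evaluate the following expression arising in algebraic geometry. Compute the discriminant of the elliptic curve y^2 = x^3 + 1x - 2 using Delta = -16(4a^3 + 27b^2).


Compute each component:
4a^3 = 4*1^3 = 4*1 = 4
27b^2 = 27*(-2)^2 = 27*4 = 108
4a^3 + 27b^2 = 4 + 108 = 112
Delta = -16*112 = -1792

-1792


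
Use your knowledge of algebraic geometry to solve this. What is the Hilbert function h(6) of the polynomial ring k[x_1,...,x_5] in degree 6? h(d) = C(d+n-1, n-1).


The Hilbert function for the polynomial ring in 5 variables is:
h(d) = C(d+n-1, n-1)
h(6) = C(6+5-1, 5-1) = C(10, 4)
= 10! / (4! * 6!)
= 210

210


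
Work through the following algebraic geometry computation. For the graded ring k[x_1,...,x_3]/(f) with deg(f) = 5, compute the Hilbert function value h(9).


For R = k[x_1,...,x_n]/(f) with f homogeneous of degree e:
The Hilbert series is (1 - t^e)/(1 - t)^n.
So h(d) = C(d+n-1, n-1) - C(d-e+n-1, n-1) for d >= e.
With n=3, e=5, d=9:
C(9+3-1, 3-1) = C(11, 2) = 55
C(9-5+3-1, 3-1) = C(6, 2) = 15
h(9) = 55 - 15 = 40

40


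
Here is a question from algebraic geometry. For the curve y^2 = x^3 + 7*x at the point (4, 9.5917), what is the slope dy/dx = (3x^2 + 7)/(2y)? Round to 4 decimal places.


Using implicit differentiation of y^2 = x^3 + 7*x:
2y * dy/dx = 3x^2 + 7
dy/dx = (3x^2 + 7)/(2y)
Numerator: 3*4^2 + 7 = 55
Denominator: 2*9.5917 = 19.1834
dy/dx = 55/19.1834 = 2.8671

2.8671


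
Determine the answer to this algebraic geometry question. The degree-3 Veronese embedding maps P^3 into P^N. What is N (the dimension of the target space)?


The Veronese embedding v_d: P^n -> P^N maps each point to all
degree-d monomials in n+1 homogeneous coordinates.
N = C(n+d, d) - 1
N = C(3+3, 3) - 1
N = C(6, 3) - 1
C(6, 3) = 20
N = 20 - 1 = 19

19


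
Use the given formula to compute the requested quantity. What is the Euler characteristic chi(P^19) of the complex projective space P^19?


The complex projective space P^19 has one cell in each even real dimension 0, 2, ..., 38.
The cohomology groups are H^{2k}(P^19) = Z for k = 0,...,19, and 0 otherwise.
Euler characteristic = sum of Betti numbers = 1 per even-dimensional cohomology group.
chi(P^19) = 19 + 1 = 20

20


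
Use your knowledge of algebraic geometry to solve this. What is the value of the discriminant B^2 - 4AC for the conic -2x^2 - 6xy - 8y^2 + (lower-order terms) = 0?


The discriminant of a conic Ax^2 + Bxy + Cy^2 + ... = 0 is B^2 - 4AC.
B^2 = (-6)^2 = 36
4AC = 4*(-2)*(-8) = 64
Discriminant = 36 - 64 = -28

-28


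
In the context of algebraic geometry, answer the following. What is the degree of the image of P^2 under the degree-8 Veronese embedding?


The Veronese variety v_8(P^2) has degree d^r.
d^r = 8^2 = 64

64


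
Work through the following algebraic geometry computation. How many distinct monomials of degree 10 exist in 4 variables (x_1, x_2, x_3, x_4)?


The number of degree-10 monomials in 4 variables is C(d+n-1, n-1).
= C(10+4-1, 4-1) = C(13, 3)
= 286

286


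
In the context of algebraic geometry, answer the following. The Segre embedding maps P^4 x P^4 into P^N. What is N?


The Segre embedding maps P^m x P^n into P^N via
all products of coordinates from each factor.
N = (m+1)(n+1) - 1
N = (4+1)(4+1) - 1
N = 5*5 - 1
N = 25 - 1 = 24

24


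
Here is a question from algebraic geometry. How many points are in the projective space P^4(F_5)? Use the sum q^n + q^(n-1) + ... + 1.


P^4(F_5) has (q^(n+1) - 1)/(q - 1) points.
= 5^4 + 5^3 + 5^2 + 5^1 + 5^0
= 625 + 125 + 25 + 5 + 1
= 781

781


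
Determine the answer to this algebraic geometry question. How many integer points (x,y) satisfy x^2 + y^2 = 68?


Systematically check integer values of x where x^2 <= 68.
For each valid x, check if 68 - x^2 is a perfect square.
x=2: 68 - 4 = 64, sqrt = 8 (valid)
x=8: 68 - 64 = 4, sqrt = 2 (valid)
Total integer solutions found: 8

8


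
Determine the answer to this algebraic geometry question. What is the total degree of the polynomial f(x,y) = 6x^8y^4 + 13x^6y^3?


Examine each term for its total degree (sum of exponents).
  Term '6x^8y^4' has total degree 8+4 = 12.
  Term '13x^6y^3' has total degree 6+3 = 9.
The maximum total degree among all terms is 12.

12


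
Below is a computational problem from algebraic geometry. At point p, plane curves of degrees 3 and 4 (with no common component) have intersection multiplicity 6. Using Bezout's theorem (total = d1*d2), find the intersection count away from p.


By Bezout's theorem, the total intersection number is d1 * d2.
Total = 3 * 4 = 12
Intersection multiplicity at p = 6
Remaining intersections = 12 - 6 = 6

6


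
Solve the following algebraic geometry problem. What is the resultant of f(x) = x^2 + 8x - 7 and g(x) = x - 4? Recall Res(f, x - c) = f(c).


For Res(f, x - c), we evaluate f at x = c.
f(4) = 4^2 + 8*4 - 7
= 16 + 32 - 7
= 48 - 7 = 41
Res(f, g) = 41

41


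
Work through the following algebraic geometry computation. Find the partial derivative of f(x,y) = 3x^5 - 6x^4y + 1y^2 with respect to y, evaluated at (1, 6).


df/dy = (-6)*x^4 + 2*1*y^1
At (1,6): (-6)*1^4 + 2*1*6^1
= -6 + 12
= 6

6


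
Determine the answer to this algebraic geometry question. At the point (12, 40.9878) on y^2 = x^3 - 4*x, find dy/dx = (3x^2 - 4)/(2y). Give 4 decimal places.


Using implicit differentiation of y^2 = x^3 - 4*x:
2y * dy/dx = 3x^2 - 4
dy/dx = (3x^2 - 4)/(2y)
Numerator: 3*12^2 - 4 = 428
Denominator: 2*40.9878 = 81.9756
dy/dx = 428/81.9756 = 5.2211

5.2211


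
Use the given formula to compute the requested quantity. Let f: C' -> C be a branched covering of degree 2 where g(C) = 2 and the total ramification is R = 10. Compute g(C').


Riemann-Hurwitz formula: 2g' - 2 = d(2g - 2) + R
Given: d = 2, g = 2, R = 10
2g' - 2 = 2*(2*2 - 2) + 10
2g' - 2 = 2*2 + 10
2g' - 2 = 4 + 10 = 14
2g' = 16
g' = 8

8


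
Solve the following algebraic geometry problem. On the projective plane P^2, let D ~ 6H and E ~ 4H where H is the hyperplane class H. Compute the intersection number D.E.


Using bilinearity of the intersection pairing on the projective plane P^2:
(aH).(bH) = ab * (H.H)
We have H^2 = 1 (Bezout).
D.E = (6H).(4H) = 6*4*1
= 24*1
= 24

24


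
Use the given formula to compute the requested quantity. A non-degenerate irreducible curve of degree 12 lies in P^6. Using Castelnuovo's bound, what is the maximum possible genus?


Castelnuovo's bound: write d - 1 = m(r-1) + epsilon with 0 <= epsilon < r-1.
d - 1 = 12 - 1 = 11
r - 1 = 6 - 1 = 5
11 = 2*5 + 1, so m = 2, epsilon = 1
pi(d, r) = m(m-1)(r-1)/2 + m*epsilon
= 2*1*5/2 + 2*1
= 10/2 + 2
= 5 + 2 = 7

7


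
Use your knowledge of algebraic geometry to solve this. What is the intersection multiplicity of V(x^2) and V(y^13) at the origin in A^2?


The intersection multiplicity of V(x^a) and V(y^b) at the origin is:
I(O; V(x^2), V(y^13)) = dim_k(k[x,y]/(x^2, y^13))
A basis for k[x,y]/(x^2, y^13) is the set of monomials x^i * y^j
where 0 <= i < 2 and 0 <= j < 13.
The number of such monomials is 2 * 13 = 26

26


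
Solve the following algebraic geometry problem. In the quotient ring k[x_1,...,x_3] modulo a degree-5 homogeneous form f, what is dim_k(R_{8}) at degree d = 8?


For R = k[x_1,...,x_n]/(f) with f homogeneous of degree e:
The Hilbert series is (1 - t^e)/(1 - t)^n.
So h(d) = C(d+n-1, n-1) - C(d-e+n-1, n-1) for d >= e.
With n=3, e=5, d=8:
C(8+3-1, 3-1) = C(10, 2) = 45
C(8-5+3-1, 3-1) = C(5, 2) = 10
h(8) = 45 - 10 = 35

35


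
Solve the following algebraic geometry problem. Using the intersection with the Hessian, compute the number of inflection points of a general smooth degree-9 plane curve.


For a general smooth plane curve C of degree d, the inflection points are
the intersection of C with its Hessian curve, which has degree 3(d-2).
By Bezout, the total intersection number is d * 3(d-2) = 9 * 21 = 189.
For a general curve every flex is ordinary, so each contributes
multiplicity 1 to C·Hess(C), and the number of distinct inflection
points is 3d(d-2).
Inflection points = 3*9*(9-2) = 3*9*7 = 189

189
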